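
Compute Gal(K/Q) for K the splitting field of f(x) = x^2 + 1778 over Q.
Gal(K/Q) = Z/2Z (cyclic of order 2)

x^2 + 1778 is irreducible over Q since -1778 is not a rational square. The splitting field Q(sqrt(-1778)) has degree 2 over Q, and its unique nontrivial automorphism is sqrt(-1778) ↦ -sqrt(-1778). Hence Gal(Q(sqrt(-1778))/Q) = Z/2Z.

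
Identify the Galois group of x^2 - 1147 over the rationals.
Gal(K/Q) = Z/2Z (cyclic of order 2)

x^2 - 1147 is irreducible over Q since 1147 is not a rational square. The splitting field Q(sqrt(1147)) has degree 2 over Q, and its unique nontrivial automorphism is sqrt(1147) ↦ -sqrt(1147). Hence Gal(Q(sqrt(1147))/Q) = Z/2Z.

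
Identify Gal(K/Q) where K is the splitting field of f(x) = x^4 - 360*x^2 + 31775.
Gal(K/Q) = V_4 (Klein four-group, Z/2Z × Z/2Z)

f factors as (x^2 - 155)(x^2 - 205), so the splitting field is K = Q(sqrt(155), sqrt(205)). The elements 155, 205, 31775 are all non-squares in Q, so sqrt(155) and sqrt(205) generate independent quadratic extensions. Thus [K:Q] = 4 and Gal(K/Q) is generated by the two order-2 automorphisms sqrt(155) ↦ -sqrt(155) and sqrt(205) ↦ -sqrt(205), giving V_4.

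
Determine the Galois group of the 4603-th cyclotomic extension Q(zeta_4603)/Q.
|Gal(Q(zeta_4603)/Q)| = phi(4603) = 4602; group ≅ (Z/4603Z)^* ≅ Z/4602Z

The n-th cyclotomic polynomial Φ_4603(x) is the minimal polynomial of zeta_4603 over Q and has degree phi(4603) = 4602. So Q(zeta_4603) is a degree-4602 Galois extension with Galois group (Z/4603Z)^*. (Z/4603Z)^* is cyclic since 4603 is an odd prime power (or 4). Hence Gal(Q(zeta_4603)/Q) ≅ Z/4602Z.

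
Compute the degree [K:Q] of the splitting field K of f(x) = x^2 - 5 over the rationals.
[K:Q] = 2

The polynomial x^2 - 5 is irreducible over Q since 5 is not a perfect square. Its splitting field is Q(sqrt(5)), which has degree 2 over Q.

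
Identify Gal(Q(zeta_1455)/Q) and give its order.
|Gal(Q(zeta_1455)/Q)| = phi(1455) = 768; group ≅ (Z/1455Z)^* ≅ Z/2Z × Z/4Z × Z/96Z

The n-th cyclotomic polynomial Φ_1455(x) is the minimal polynomial of zeta_1455 over Q and has degree phi(1455) = 768. So Q(zeta_1455) is a degree-768 Galois extension with Galois group (Z/1455Z)^*. By CRT, (Z/1455Z)^* ≅ (Z/3Z)^* × (Z/5Z)^* × (Z/97Z)^*. Each prime-power unit group is (Z/3Z)^* ≅ Z/2Z; (Z/5Z)^* ≅ Z/4Z; (Z/97Z)^* ≅ Z/96Z. Hence Gal(Q(zeta_1455)/Q) ≅ Z/2Z × Z/4Z × Z/96Z.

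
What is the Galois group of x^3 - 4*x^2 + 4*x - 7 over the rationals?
Gal(K/Q) = S_3 (symmetric group of order 6)

Compute the discriminant of x^3 + (-4)*x^2 + (4)*x + (-7): Δ = -1099. Since Δ is not a rational square, the Galois group is not contained in A_3; it must be the full S_3 (irreducibility of the cubic rules out anything smaller).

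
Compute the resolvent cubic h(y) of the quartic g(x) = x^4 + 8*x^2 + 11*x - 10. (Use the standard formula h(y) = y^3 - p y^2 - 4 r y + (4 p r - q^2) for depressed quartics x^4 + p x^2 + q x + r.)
h(y) = y^3 - 8*y^2 + 40*y - 441

Identify coefficients: p = 8, q = 11, r = -10.
Plug into h(y) = y^3 - p y^2 - 4 r y + (4 p r - q^2):
  h(y) = y^3 - (8) y^2 - 4*(-10) y + (4*(8)*(-10) - (11)^2)
       = y^3 + (-8) y^2 + (40) y + (-441).
Simplifying: h(y) = y^3 - 8*y^2 + 40*y - 441.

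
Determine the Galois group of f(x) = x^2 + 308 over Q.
Gal(K/Q) = Z/2Z (cyclic of order 2)

x^2 + 308 is irreducible over Q since -308 is not a rational square. The splitting field Q(sqrt(-308)) has degree 2 over Q, and its unique nontrivial automorphism is sqrt(-308) ↦ -sqrt(-308). Hence Gal(Q(sqrt(-308))/Q) = Z/2Z.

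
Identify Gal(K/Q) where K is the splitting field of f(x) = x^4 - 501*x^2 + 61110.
Gal(K/Q) = V_4 (Klein four-group, Z/2Z × Z/2Z)

f factors as (x^2 - 291)(x^2 - 210), so the splitting field is K = Q(sqrt(291), sqrt(210)). The elements 291, 210, 61110 are all non-squares in Q, so sqrt(291) and sqrt(210) generate independent quadratic extensions. Thus [K:Q] = 4 and Gal(K/Q) is generated by the two order-2 automorphisms sqrt(291) ↦ -sqrt(291) and sqrt(210) ↦ -sqrt(210), giving V_4.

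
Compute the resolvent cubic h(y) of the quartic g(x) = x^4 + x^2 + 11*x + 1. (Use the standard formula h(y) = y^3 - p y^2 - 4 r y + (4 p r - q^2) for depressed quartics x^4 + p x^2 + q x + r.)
h(y) = y^3 - y^2 - 4*y - 117

Identify coefficients: p = 1, q = 11, r = 1.
Plug into h(y) = y^3 - p y^2 - 4 r y + (4 p r - q^2):
  h(y) = y^3 - (1) y^2 - 4*(1) y + (4*(1)*(1) - (11)^2)
       = y^3 + (-1) y^2 + (-4) y + (-117).
Simplifying: h(y) = y^3 - y^2 - 4*y - 117.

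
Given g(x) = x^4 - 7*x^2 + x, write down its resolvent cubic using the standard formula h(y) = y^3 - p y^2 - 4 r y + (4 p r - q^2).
h(y) = y^3 + 7*y^2 - 1

Identify coefficients: p = -7, q = 1, r = 0.
Plug into h(y) = y^3 - p y^2 - 4 r y + (4 p r - q^2):
  h(y) = y^3 - (-7) y^2 - 4*(0) y + (4*(-7)*(0) - (1)^2)
       = y^3 + (7) y^2 + (0) y + (-1).
Simplifying: h(y) = y^3 + 7*y^2 - 1.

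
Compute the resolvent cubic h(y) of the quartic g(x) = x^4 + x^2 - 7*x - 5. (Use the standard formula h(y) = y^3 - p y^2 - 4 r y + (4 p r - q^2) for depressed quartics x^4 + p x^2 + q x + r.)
h(y) = y^3 - y^2 + 20*y - 69

Identify coefficients: p = 1, q = -7, r = -5.
Plug into h(y) = y^3 - p y^2 - 4 r y + (4 p r - q^2):
  h(y) = y^3 - (1) y^2 - 4*(-5) y + (4*(1)*(-5) - (-7)^2)
       = y^3 + (-1) y^2 + (20) y + (-69).
Simplifying: h(y) = y^3 - y^2 + 20*y - 69.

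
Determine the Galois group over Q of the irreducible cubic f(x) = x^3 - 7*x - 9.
Gal(K/Q) = S_3 (symmetric group of order 6)

Compute the discriminant of x^3 + (0)*x^2 + (-7)*x + (-9): Δ = -815. Since Δ is not a rational square, the Galois group is not contained in A_3; it must be the full S_3 (irreducibility of the cubic rules out anything smaller).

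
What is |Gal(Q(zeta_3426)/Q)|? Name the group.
|Gal(Q(zeta_3426)/Q)| = phi(3426) = 1140; group ≅ (Z/3426Z)^* ≅ Z/2Z × Z/570Z

The n-th cyclotomic polynomial Φ_3426(x) is the minimal polynomial of zeta_3426 over Q and has degree phi(3426) = 1140. So Q(zeta_3426) is a degree-1140 Galois extension with Galois group (Z/3426Z)^*. By CRT, (Z/3426Z)^* ≅ (Z/2Z)^* × (Z/3Z)^* × (Z/571Z)^*. Each prime-power unit group is (Z/2Z)^* ≅ trivial group (order 1); (Z/3Z)^* ≅ Z/2Z; (Z/571Z)^* ≅ Z/570Z. Hence Gal(Q(zeta_3426)/Q) ≅ Z/2Z × Z/570Z.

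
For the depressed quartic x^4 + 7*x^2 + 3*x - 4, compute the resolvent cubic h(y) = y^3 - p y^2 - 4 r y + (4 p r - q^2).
h(y) = y^3 - 7*y^2 + 16*y - 121

Identify coefficients: p = 7, q = 3, r = -4.
Plug into h(y) = y^3 - p y^2 - 4 r y + (4 p r - q^2):
  h(y) = y^3 - (7) y^2 - 4*(-4) y + (4*(7)*(-4) - (3)^2)
       = y^3 + (-7) y^2 + (16) y + (-121).
Simplifying: h(y) = y^3 - 7*y^2 + 16*y - 121.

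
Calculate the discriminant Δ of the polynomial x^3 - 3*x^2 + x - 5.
Δ = -940

For x^3 + a x^2 + b x + c the discriminant is Δ = 18 a b c - 4 a^3 c + a^2 b^2 - 4 b^3 - 27 c^2.
Plug a = -3, b = 1, c = -5:
  18*(-3)*(1)*(-5) - 4*(-3)^3*(-5) + (-3)^2*(1)^2 - 4*(1)^3 - 27*(-5)^2
  = 270 + (-540) + 9 + (-4) + (-675)
  = -940.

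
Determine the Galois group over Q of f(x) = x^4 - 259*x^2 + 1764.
Gal(K/Q) = Z/2Z (cyclic of order 2)

f factors as (x^2 - 7)(x^2 - 252), so the splitting field is K = Q(sqrt(7), sqrt(252)). The squarefree part of 7 is 7 and the squarefree part of 252 is also 7, so sqrt(7) and sqrt(252) are both rational multiples of sqrt(7). Hence Q(sqrt(7)) = Q(sqrt(252)) = Q(sqrt(7)), and the splitting field collapses to a single degree-2 extension with Galois group Z/2Z.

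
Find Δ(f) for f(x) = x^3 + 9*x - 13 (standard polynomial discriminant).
Δ = -7479

For a depressed cubic x^3 + p x + q the discriminant is Δ = -4 p^3 - 27 q^2 = -4*(9)^3 - 27*(-13)^2 = -2916 - 4563 = -7479.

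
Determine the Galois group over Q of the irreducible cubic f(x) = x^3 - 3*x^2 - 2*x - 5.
Gal(K/Q) = S_3 (symmetric group of order 6)

Compute the discriminant of x^3 + (-3)*x^2 + (-2)*x + (-5): Δ = -1687. Since Δ is not a rational square, the Galois group is not contained in A_3; it must be the full S_3 (irreducibility of the cubic rules out anything smaller).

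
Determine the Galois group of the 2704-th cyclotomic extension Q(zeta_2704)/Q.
|Gal(Q(zeta_2704)/Q)| = phi(2704) = 1248; group ≅ (Z/2704Z)^* ≅ Z/2Z × Z/4Z × Z/156Z

The n-th cyclotomic polynomial Φ_2704(x) is the minimal polynomial of zeta_2704 over Q and has degree phi(2704) = 1248. So Q(zeta_2704) is a degree-1248 Galois extension with Galois group (Z/2704Z)^*. By CRT, (Z/2704Z)^* ≅ (Z/16Z)^* × (Z/169Z)^*. Each prime-power unit group is (Z/16Z)^* ≅ Z/2Z × Z/4Z; (Z/169Z)^* ≅ Z/156Z. Hence Gal(Q(zeta_2704)/Q) ≅ Z/2Z × Z/4Z × Z/156Z.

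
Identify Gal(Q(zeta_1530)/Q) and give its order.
|Gal(Q(zeta_1530)/Q)| = phi(1530) = 384; group ≅ (Z/1530Z)^* ≅ Z/4Z × Z/6Z × Z/16Z

The n-th cyclotomic polynomial Φ_1530(x) is the minimal polynomial of zeta_1530 over Q and has degree phi(1530) = 384. So Q(zeta_1530) is a degree-384 Galois extension with Galois group (Z/1530Z)^*. By CRT, (Z/1530Z)^* ≅ (Z/2Z)^* × (Z/9Z)^* × (Z/5Z)^* × (Z/17Z)^*. Each prime-power unit group is (Z/2Z)^* ≅ trivial group (order 1); (Z/9Z)^* ≅ Z/6Z; (Z/5Z)^* ≅ Z/4Z; (Z/17Z)^* ≅ Z/16Z. Hence Gal(Q(zeta_1530)/Q) ≅ Z/4Z × Z/6Z × Z/16Z.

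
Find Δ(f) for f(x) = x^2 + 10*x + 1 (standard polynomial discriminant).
Δ = 96

For a quadratic a x^2 + b x + c the discriminant is Δ = b^2 - 4ac = (10)^2 - 4*(1)*(1) = 100 - (4) = 96.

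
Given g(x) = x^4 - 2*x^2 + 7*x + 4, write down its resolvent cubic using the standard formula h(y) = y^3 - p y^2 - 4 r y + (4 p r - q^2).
h(y) = y^3 + 2*y^2 - 16*y - 81

Identify coefficients: p = -2, q = 7, r = 4.
Plug into h(y) = y^3 - p y^2 - 4 r y + (4 p r - q^2):
  h(y) = y^3 - (-2) y^2 - 4*(4) y + (4*(-2)*(4) - (7)^2)
       = y^3 + (2) y^2 + (-16) y + (-81).
Simplifying: h(y) = y^3 + 2*y^2 - 16*y - 81.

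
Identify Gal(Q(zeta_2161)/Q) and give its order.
|Gal(Q(zeta_2161)/Q)| = phi(2161) = 2160; group ≅ (Z/2161Z)^* ≅ Z/2160Z

The n-th cyclotomic polynomial Φ_2161(x) is the minimal polynomial of zeta_2161 over Q and has degree phi(2161) = 2160. So Q(zeta_2161) is a degree-2160 Galois extension with Galois group (Z/2161Z)^*. (Z/2161Z)^* is cyclic since 2161 is an odd prime power (or 4). Hence Gal(Q(zeta_2161)/Q) ≅ Z/2160Z.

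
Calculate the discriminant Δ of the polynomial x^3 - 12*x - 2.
Δ = 6804

For a depressed cubic x^3 + p x + q the discriminant is Δ = -4 p^3 - 27 q^2 = -4*(-12)^3 - 27*(-2)^2 = 6912 - 108 = 6804.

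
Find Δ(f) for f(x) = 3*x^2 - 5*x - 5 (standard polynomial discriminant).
Δ = 85

For a quadratic a x^2 + b x + c the discriminant is Δ = b^2 - 4ac = (-5)^2 - 4*(3)*(-5) = 25 - (-60) = 85.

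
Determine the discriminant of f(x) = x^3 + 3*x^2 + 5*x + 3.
Δ = -32

For x^3 + a x^2 + b x + c the discriminant is Δ = 18 a b c - 4 a^3 c + a^2 b^2 - 4 b^3 - 27 c^2.
Plug a = 3, b = 5, c = 3:
  18*(3)*(5)*(3) - 4*(3)^3*(3) + (3)^2*(5)^2 - 4*(5)^3 - 27*(3)^2
  = 810 + (-324) + 225 + (-500) + (-243)
  = -32.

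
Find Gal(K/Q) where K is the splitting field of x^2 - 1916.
Gal(K/Q) = Z/2Z (cyclic of order 2)

x^2 - 1916 is irreducible over Q since 1916 is not a rational square. The splitting field Q(sqrt(1916)) has degree 2 over Q, and its unique nontrivial automorphism is sqrt(1916) ↦ -sqrt(1916). Hence Gal(Q(sqrt(1916))/Q) = Z/2Z.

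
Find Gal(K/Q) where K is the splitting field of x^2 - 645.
Gal(K/Q) = Z/2Z (cyclic of order 2)

x^2 - 645 is irreducible over Q since 645 is not a rational square. The splitting field Q(sqrt(645)) has degree 2 over Q, and its unique nontrivial automorphism is sqrt(645) ↦ -sqrt(645). Hence Gal(Q(sqrt(645))/Q) = Z/2Z.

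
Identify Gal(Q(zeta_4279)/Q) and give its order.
|Gal(Q(zeta_4279)/Q)| = phi(4279) = 3880; group ≅ (Z/4279Z)^* ≅ Z/10Z × Z/388Z

The n-th cyclotomic polynomial Φ_4279(x) is the minimal polynomial of zeta_4279 over Q and has degree phi(4279) = 3880. So Q(zeta_4279) is a degree-3880 Galois extension with Galois group (Z/4279Z)^*. By CRT, (Z/4279Z)^* ≅ (Z/11Z)^* × (Z/389Z)^*. Each prime-power unit group is (Z/11Z)^* ≅ Z/10Z; (Z/389Z)^* ≅ Z/388Z. Hence Gal(Q(zeta_4279)/Q) ≅ Z/10Z × Z/388Z.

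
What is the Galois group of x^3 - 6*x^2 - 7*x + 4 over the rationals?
Gal(K/Q) = S_3 (symmetric group of order 6)

Compute the discriminant of x^3 + (-6)*x^2 + (-7)*x + (4): Δ = 9184. Since Δ is not a rational square, the Galois group is not contained in A_3; it must be the full S_3 (irreducibility of the cubic rules out anything smaller).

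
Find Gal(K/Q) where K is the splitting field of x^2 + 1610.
Gal(K/Q) = Z/2Z (cyclic of order 2)

x^2 + 1610 is irreducible over Q since -1610 is not a rational square. The splitting field Q(sqrt(-1610)) has degree 2 over Q, and its unique nontrivial automorphism is sqrt(-1610) ↦ -sqrt(-1610). Hence Gal(Q(sqrt(-1610))/Q) = Z/2Z.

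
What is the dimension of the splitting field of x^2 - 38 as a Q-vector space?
[K:Q] = 2

The polynomial x^2 - 38 is irreducible over Q since 38 is not a perfect square. Its splitting field is Q(sqrt(38)), which has degree 2 over Q.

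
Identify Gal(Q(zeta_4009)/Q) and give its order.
|Gal(Q(zeta_4009)/Q)| = phi(4009) = 3780; group ≅ (Z/4009Z)^* ≅ Z/18Z × Z/210Z

The n-th cyclotomic polynomial Φ_4009(x) is the minimal polynomial of zeta_4009 over Q and has degree phi(4009) = 3780. So Q(zeta_4009) is a degree-3780 Galois extension with Galois group (Z/4009Z)^*. By CRT, (Z/4009Z)^* ≅ (Z/19Z)^* × (Z/211Z)^*. Each prime-power unit group is (Z/19Z)^* ≅ Z/18Z; (Z/211Z)^* ≅ Z/210Z. Hence Gal(Q(zeta_4009)/Q) ≅ Z/18Z × Z/210Z.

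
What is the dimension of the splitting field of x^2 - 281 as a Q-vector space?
[K:Q] = 2

The polynomial x^2 - 281 is irreducible over Q since 281 is not a perfect square. Its splitting field is Q(sqrt(281)), which has degree 2 over Q.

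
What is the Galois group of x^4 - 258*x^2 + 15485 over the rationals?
Gal(K/Q) = V_4 (Klein four-group, Z/2Z × Z/2Z)

f factors as (x^2 - 163)(x^2 - 95), so the splitting field is K = Q(sqrt(163), sqrt(95)). The elements 163, 95, 15485 are all non-squares in Q, so sqrt(163) and sqrt(95) generate independent quadratic extensions. Thus [K:Q] = 4 and Gal(K/Q) is generated by the two order-2 automorphisms sqrt(163) ↦ -sqrt(163) and sqrt(95) ↦ -sqrt(95), giving V_4.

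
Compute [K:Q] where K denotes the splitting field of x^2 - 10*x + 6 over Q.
[K:Q] = 2

The discriminant of x^2 + (-10)*x + (6) is b^2 - 4c = 100 - (24) = 76. Since 76 is not a perfect square in Q, the polynomial is irreducible over Q. Its two roots generate a degree-2 extension, so [K:Q] = 2.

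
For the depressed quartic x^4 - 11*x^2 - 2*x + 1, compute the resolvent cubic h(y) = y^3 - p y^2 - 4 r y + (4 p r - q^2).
h(y) = y^3 + 11*y^2 - 4*y - 48

Identify coefficients: p = -11, q = -2, r = 1.
Plug into h(y) = y^3 - p y^2 - 4 r y + (4 p r - q^2):
  h(y) = y^3 - (-11) y^2 - 4*(1) y + (4*(-11)*(1) - (-2)^2)
       = y^3 + (11) y^2 + (-4) y + (-48).
Simplifying: h(y) = y^3 + 11*y^2 - 4*y - 48.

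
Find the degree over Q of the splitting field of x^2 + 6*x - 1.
[K:Q] = 2

The discriminant of x^2 + (6)*x + (-1) is b^2 - 4c = 36 - (-4) = 40. Since 40 is not a perfect square in Q, the polynomial is irreducible over Q. Its two roots generate a degree-2 extension, so [K:Q] = 2.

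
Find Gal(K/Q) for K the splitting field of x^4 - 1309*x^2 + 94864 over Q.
Gal(K/Q) = Z/2Z (cyclic of order 2)

f factors as (x^2 - 77)(x^2 - 1232), so the splitting field is K = Q(sqrt(77), sqrt(1232)). The squarefree part of 77 is 77 and the squarefree part of 1232 is also 77, so sqrt(77) and sqrt(1232) are both rational multiples of sqrt(77). Hence Q(sqrt(77)) = Q(sqrt(1232)) = Q(sqrt(77)), and the splitting field collapses to a single degree-2 extension with Galois group Z/2Z.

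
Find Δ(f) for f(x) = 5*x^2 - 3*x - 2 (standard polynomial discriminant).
Δ = 49

For a quadratic a x^2 + b x + c the discriminant is Δ = b^2 - 4ac = (-3)^2 - 4*(5)*(-2) = 9 - (-40) = 49.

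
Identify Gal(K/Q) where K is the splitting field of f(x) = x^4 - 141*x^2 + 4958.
Gal(K/Q) = V_4 (Klein four-group, Z/2Z × Z/2Z)

f factors as (x^2 - 74)(x^2 - 67), so the splitting field is K = Q(sqrt(74), sqrt(67)). The elements 74, 67, 4958 are all non-squares in Q, so sqrt(74) and sqrt(67) generate independent quadratic extensions. Thus [K:Q] = 4 and Gal(K/Q) is generated by the two order-2 automorphisms sqrt(74) ↦ -sqrt(74) and sqrt(67) ↦ -sqrt(67), giving V_4.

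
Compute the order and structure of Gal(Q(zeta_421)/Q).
|Gal(Q(zeta_421)/Q)| = phi(421) = 420; group ≅ (Z/421Z)^* ≅ Z/420Z

The n-th cyclotomic polynomial Φ_421(x) is the minimal polynomial of zeta_421 over Q and has degree phi(421) = 420. So Q(zeta_421) is a degree-420 Galois extension with Galois group (Z/421Z)^*. (Z/421Z)^* is cyclic since 421 is an odd prime power (or 4). Hence Gal(Q(zeta_421)/Q) ≅ Z/420Z.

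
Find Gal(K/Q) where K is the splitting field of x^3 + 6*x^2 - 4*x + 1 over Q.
Gal(K/Q) = S_3 (symmetric group of order 6)

Compute the discriminant of x^3 + (6)*x^2 + (-4)*x + (1): Δ = -491. Since Δ is not a rational square, the Galois group is not contained in A_3; it must be the full S_3 (irreducibility of the cubic rules out anything smaller).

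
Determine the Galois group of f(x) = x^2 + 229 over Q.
Gal(K/Q) = Z/2Z (cyclic of order 2)

x^2 + 229 is irreducible over Q since -229 is not a rational square. The splitting field Q(sqrt(-229)) has degree 2 over Q, and its unique nontrivial automorphism is sqrt(-229) ↦ -sqrt(-229). Hence Gal(Q(sqrt(-229))/Q) = Z/2Z.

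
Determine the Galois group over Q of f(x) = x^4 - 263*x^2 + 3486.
Gal(K/Q) = V_4 (Klein four-group, Z/2Z × Z/2Z)

f factors as (x^2 - 14)(x^2 - 249), so the splitting field is K = Q(sqrt(14), sqrt(249)). The elements 14, 249, 3486 are all non-squares in Q, so sqrt(14) and sqrt(249) generate independent quadratic extensions. Thus [K:Q] = 4 and Gal(K/Q) is generated by the two order-2 automorphisms sqrt(14) ↦ -sqrt(14) and sqrt(249) ↦ -sqrt(249), giving V_4.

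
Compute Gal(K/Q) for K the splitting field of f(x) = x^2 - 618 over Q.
Gal(K/Q) = Z/2Z (cyclic of order 2)

x^2 - 618 is irreducible over Q since 618 is not a rational square. The splitting field Q(sqrt(618)) has degree 2 over Q, and its unique nontrivial automorphism is sqrt(618) ↦ -sqrt(618). Hence Gal(Q(sqrt(618))/Q) = Z/2Z.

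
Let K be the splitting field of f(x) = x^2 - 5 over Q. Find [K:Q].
[K:Q] = 2

The discriminant of x^2 + (0)*x + (-5) is b^2 - 4c = 0 - (-20) = 20. Since 20 is not a perfect square in Q, the polynomial is irreducible over Q. Its two roots generate a degree-2 extension, so [K:Q] = 2.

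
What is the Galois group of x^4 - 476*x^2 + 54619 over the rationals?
Gal(K/Q) = V_4 (Klein four-group, Z/2Z × Z/2Z)

f factors as (x^2 - 193)(x^2 - 283), so the splitting field is K = Q(sqrt(193), sqrt(283)). The elements 193, 283, 54619 are all non-squares in Q, so sqrt(193) and sqrt(283) generate independent quadratic extensions. Thus [K:Q] = 4 and Gal(K/Q) is generated by the two order-2 automorphisms sqrt(193) ↦ -sqrt(193) and sqrt(283) ↦ -sqrt(283), giving V_4.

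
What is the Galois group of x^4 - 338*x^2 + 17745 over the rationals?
Gal(K/Q) = V_4 (Klein four-group, Z/2Z × Z/2Z)

f factors as (x^2 - 65)(x^2 - 273), so the splitting field is K = Q(sqrt(65), sqrt(273)). The elements 65, 273, 17745 are all non-squares in Q, so sqrt(65) and sqrt(273) generate independent quadratic extensions. Thus [K:Q] = 4 and Gal(K/Q) is generated by the two order-2 automorphisms sqrt(65) ↦ -sqrt(65) and sqrt(273) ↦ -sqrt(273), giving V_4.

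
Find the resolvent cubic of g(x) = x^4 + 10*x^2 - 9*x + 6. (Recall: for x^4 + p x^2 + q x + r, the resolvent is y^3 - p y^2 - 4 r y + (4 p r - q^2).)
h(y) = y^3 - 10*y^2 - 24*y + 159

Identify coefficients: p = 10, q = -9, r = 6.
Plug into h(y) = y^3 - p y^2 - 4 r y + (4 p r - q^2):
  h(y) = y^3 - (10) y^2 - 4*(6) y + (4*(10)*(6) - (-9)^2)
       = y^3 + (-10) y^2 + (-24) y + (159).
Simplifying: h(y) = y^3 - 10*y^2 - 24*y + 159.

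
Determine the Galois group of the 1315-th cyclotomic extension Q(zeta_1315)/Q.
|Gal(Q(zeta_1315)/Q)| = phi(1315) = 1048; group ≅ (Z/1315Z)^* ≅ Z/4Z × Z/262Z

The n-th cyclotomic polynomial Φ_1315(x) is the minimal polynomial of zeta_1315 over Q and has degree phi(1315) = 1048. So Q(zeta_1315) is a degree-1048 Galois extension with Galois group (Z/1315Z)^*. By CRT, (Z/1315Z)^* ≅ (Z/5Z)^* × (Z/263Z)^*. Each prime-power unit group is (Z/5Z)^* ≅ Z/4Z; (Z/263Z)^* ≅ Z/262Z. Hence Gal(Q(zeta_1315)/Q) ≅ Z/4Z × Z/262Z.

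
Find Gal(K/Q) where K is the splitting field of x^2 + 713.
Gal(K/Q) = Z/2Z (cyclic of order 2)

x^2 + 713 is irreducible over Q since -713 is not a rational square. The splitting field Q(sqrt(-713)) has degree 2 over Q, and its unique nontrivial automorphism is sqrt(-713) ↦ -sqrt(-713). Hence Gal(Q(sqrt(-713))/Q) = Z/2Z.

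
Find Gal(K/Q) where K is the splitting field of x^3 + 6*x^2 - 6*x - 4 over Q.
Gal(K/Q) = S_3 (symmetric group of order 6)

Compute the discriminant of x^3 + (6)*x^2 + (-6)*x + (-4): Δ = 7776. Since Δ is not a rational square, the Galois group is not contained in A_3; it must be the full S_3 (irreducibility of the cubic rules out anything smaller).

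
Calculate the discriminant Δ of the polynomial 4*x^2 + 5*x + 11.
Δ = -151

For a quadratic a x^2 + b x + c the discriminant is Δ = b^2 - 4ac = (5)^2 - 4*(4)*(11) = 25 - (176) = -151.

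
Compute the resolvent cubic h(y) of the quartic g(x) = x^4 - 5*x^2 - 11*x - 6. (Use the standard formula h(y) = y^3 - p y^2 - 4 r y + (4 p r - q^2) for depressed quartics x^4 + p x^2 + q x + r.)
h(y) = y^3 + 5*y^2 + 24*y - 1

Identify coefficients: p = -5, q = -11, r = -6.
Plug into h(y) = y^3 - p y^2 - 4 r y + (4 p r - q^2):
  h(y) = y^3 - (-5) y^2 - 4*(-6) y + (4*(-5)*(-6) - (-11)^2)
       = y^3 + (5) y^2 + (24) y + (-1).
Simplifying: h(y) = y^3 + 5*y^2 + 24*y - 1.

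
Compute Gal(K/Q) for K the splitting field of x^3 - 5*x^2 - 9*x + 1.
Gal(K/Q) = S_3 (symmetric group of order 6)

Compute the discriminant of x^3 + (-5)*x^2 + (-9)*x + (1): Δ = 6224. Since Δ is not a rational square, the Galois group is not contained in A_3; it must be the full S_3 (irreducibility of the cubic rules out anything smaller).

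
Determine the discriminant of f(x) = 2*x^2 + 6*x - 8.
Δ = 100

For a quadratic a x^2 + b x + c the discriminant is Δ = b^2 - 4ac = (6)^2 - 4*(2)*(-8) = 36 - (-64) = 100.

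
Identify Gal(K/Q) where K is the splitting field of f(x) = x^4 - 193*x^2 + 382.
Gal(K/Q) = V_4 (Klein four-group, Z/2Z × Z/2Z)

f factors as (x^2 - 2)(x^2 - 191), so the splitting field is K = Q(sqrt(2), sqrt(191)). The elements 2, 191, 382 are all non-squares in Q, so sqrt(2) and sqrt(191) generate independent quadratic extensions. Thus [K:Q] = 4 and Gal(K/Q) is generated by the two order-2 automorphisms sqrt(2) ↦ -sqrt(2) and sqrt(191) ↦ -sqrt(191), giving V_4.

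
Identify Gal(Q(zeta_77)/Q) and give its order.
|Gal(Q(zeta_77)/Q)| = phi(77) = 60; group ≅ (Z/77Z)^* ≅ Z/6Z × Z/10Z

The n-th cyclotomic polynomial Φ_77(x) is the minimal polynomial of zeta_77 over Q and has degree phi(77) = 60. So Q(zeta_77) is a degree-60 Galois extension with Galois group (Z/77Z)^*. By CRT, (Z/77Z)^* ≅ (Z/7Z)^* × (Z/11Z)^*. Each prime-power unit group is (Z/7Z)^* ≅ Z/6Z; (Z/11Z)^* ≅ Z/10Z. Hence Gal(Q(zeta_77)/Q) ≅ Z/6Z × Z/10Z.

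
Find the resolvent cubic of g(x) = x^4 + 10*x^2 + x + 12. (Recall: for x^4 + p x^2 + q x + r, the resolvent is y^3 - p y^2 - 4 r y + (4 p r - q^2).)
h(y) = y^3 - 10*y^2 - 48*y + 479

Identify coefficients: p = 10, q = 1, r = 12.
Plug into h(y) = y^3 - p y^2 - 4 r y + (4 p r - q^2):
  h(y) = y^3 - (10) y^2 - 4*(12) y + (4*(10)*(12) - (1)^2)
       = y^3 + (-10) y^2 + (-48) y + (479).
Simplifying: h(y) = y^3 - 10*y^2 - 48*y + 479.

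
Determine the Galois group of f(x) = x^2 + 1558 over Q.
Gal(K/Q) = Z/2Z (cyclic of order 2)

x^2 + 1558 is irreducible over Q since -1558 is not a rational square. The splitting field Q(sqrt(-1558)) has degree 2 over Q, and its unique nontrivial automorphism is sqrt(-1558) ↦ -sqrt(-1558). Hence Gal(Q(sqrt(-1558))/Q) = Z/2Z.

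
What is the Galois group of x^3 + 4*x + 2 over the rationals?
Gal(K/Q) = S_3 (symmetric group of order 6)

Compute the discriminant of x^3 + (0)*x^2 + (4)*x + (2): Δ = -364. Since Δ is not a rational square, the Galois group is not contained in A_3; it must be the full S_3 (irreducibility of the cubic rules out anything smaller).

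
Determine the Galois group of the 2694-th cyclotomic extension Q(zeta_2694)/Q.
|Gal(Q(zeta_2694)/Q)| = phi(2694) = 896; group ≅ (Z/2694Z)^* ≅ Z/2Z × Z/448Z

The n-th cyclotomic polynomial Φ_2694(x) is the minimal polynomial of zeta_2694 over Q and has degree phi(2694) = 896. So Q(zeta_2694) is a degree-896 Galois extension with Galois group (Z/2694Z)^*. By CRT, (Z/2694Z)^* ≅ (Z/2Z)^* × (Z/3Z)^* × (Z/449Z)^*. Each prime-power unit group is (Z/2Z)^* ≅ trivial group (order 1); (Z/3Z)^* ≅ Z/2Z; (Z/449Z)^* ≅ Z/448Z. Hence Gal(Q(zeta_2694)/Q) ≅ Z/2Z × Z/448Z.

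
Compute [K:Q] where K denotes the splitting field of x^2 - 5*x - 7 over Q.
[K:Q] = 2

The discriminant of x^2 + (-5)*x + (-7) is b^2 - 4c = 25 - (-28) = 53. Since 53 is not a perfect square in Q, the polynomial is irreducible over Q. Its two roots generate a degree-2 extension, so [K:Q] = 2.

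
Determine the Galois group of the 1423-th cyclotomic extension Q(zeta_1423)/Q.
|Gal(Q(zeta_1423)/Q)| = phi(1423) = 1422; group ≅ (Z/1423Z)^* ≅ Z/1422Z

The n-th cyclotomic polynomial Φ_1423(x) is the minimal polynomial of zeta_1423 over Q and has degree phi(1423) = 1422. So Q(zeta_1423) is a degree-1422 Galois extension with Galois group (Z/1423Z)^*. (Z/1423Z)^* is cyclic since 1423 is an odd prime power (or 4). Hence Gal(Q(zeta_1423)/Q) ≅ Z/1422Z.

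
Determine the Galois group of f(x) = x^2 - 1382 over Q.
Gal(K/Q) = Z/2Z (cyclic of order 2)

x^2 - 1382 is irreducible over Q since 1382 is not a rational square. The splitting field Q(sqrt(1382)) has degree 2 over Q, and its unique nontrivial automorphism is sqrt(1382) ↦ -sqrt(1382). Hence Gal(Q(sqrt(1382))/Q) = Z/2Z.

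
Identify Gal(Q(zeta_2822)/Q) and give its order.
|Gal(Q(zeta_2822)/Q)| = phi(2822) = 1312; group ≅ (Z/2822Z)^* ≅ Z/16Z × Z/82Z

The n-th cyclotomic polynomial Φ_2822(x) is the minimal polynomial of zeta_2822 over Q and has degree phi(2822) = 1312. So Q(zeta_2822) is a degree-1312 Galois extension with Galois group (Z/2822Z)^*. By CRT, (Z/2822Z)^* ≅ (Z/2Z)^* × (Z/17Z)^* × (Z/83Z)^*. Each prime-power unit group is (Z/2Z)^* ≅ trivial group (order 1); (Z/17Z)^* ≅ Z/16Z; (Z/83Z)^* ≅ Z/82Z. Hence Gal(Q(zeta_2822)/Q) ≅ Z/16Z × Z/82Z.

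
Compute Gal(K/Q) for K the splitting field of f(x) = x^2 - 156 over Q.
Gal(K/Q) = Z/2Z (cyclic of order 2)

x^2 - 156 is irreducible over Q since 156 is not a rational square. The splitting field Q(sqrt(156)) has degree 2 over Q, and its unique nontrivial automorphism is sqrt(156) ↦ -sqrt(156). Hence Gal(Q(sqrt(156))/Q) = Z/2Z.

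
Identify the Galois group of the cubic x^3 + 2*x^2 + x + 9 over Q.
Gal(K/Q) = S_3 (symmetric group of order 6)

Compute the discriminant of x^3 + (2)*x^2 + (1)*x + (9): Δ = -2151. Since Δ is not a rational square, the Galois group is not contained in A_3; it must be the full S_3 (irreducibility of the cubic rules out anything smaller).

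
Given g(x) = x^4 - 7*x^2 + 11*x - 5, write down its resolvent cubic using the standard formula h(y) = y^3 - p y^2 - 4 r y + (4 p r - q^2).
h(y) = y^3 + 7*y^2 + 20*y + 19

Identify coefficients: p = -7, q = 11, r = -5.
Plug into h(y) = y^3 - p y^2 - 4 r y + (4 p r - q^2):
  h(y) = y^3 - (-7) y^2 - 4*(-5) y + (4*(-7)*(-5) - (11)^2)
       = y^3 + (7) y^2 + (20) y + (19).
Simplifying: h(y) = y^3 + 7*y^2 + 20*y + 19.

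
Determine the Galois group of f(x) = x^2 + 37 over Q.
Gal(K/Q) = Z/2Z (cyclic of order 2)

x^2 + 37 is irreducible over Q since -37 is not a rational square. The splitting field Q(sqrt(-37)) has degree 2 over Q, and its unique nontrivial automorphism is sqrt(-37) ↦ -sqrt(-37). Hence Gal(Q(sqrt(-37))/Q) = Z/2Z.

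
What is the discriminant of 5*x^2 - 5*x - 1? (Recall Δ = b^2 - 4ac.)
Δ = 45

For a quadratic a x^2 + b x + c the discriminant is Δ = b^2 - 4ac = (-5)^2 - 4*(5)*(-1) = 25 - (-20) = 45.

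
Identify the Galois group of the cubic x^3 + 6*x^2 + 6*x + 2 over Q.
Gal(K/Q) = S_3 (symmetric group of order 6)

Compute the discriminant of x^3 + (6)*x^2 + (6)*x + (2): Δ = -108. Since Δ is not a rational square, the Galois group is not contained in A_3; it must be the full S_3 (irreducibility of the cubic rules out anything smaller).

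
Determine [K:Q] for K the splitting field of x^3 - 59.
[K:Q] = 6

x^3 - 59 has one real root r = 59^(1/3) and two complex roots r*zeta_3, r*zeta_3^2 where zeta_3 = e^(2*pi*i/3). The splitting field is Q(r, zeta_3). [Q(r):Q] = 3 and [Q(zeta_3):Q] = 2 with gcd = 1, so [Q(r, zeta_3):Q] = 3 * 2 = 6.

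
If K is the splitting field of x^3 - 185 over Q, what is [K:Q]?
[K:Q] = 6

x^3 - 185 has one real root r = 185^(1/3) and two complex roots r*zeta_3, r*zeta_3^2 where zeta_3 = e^(2*pi*i/3). The splitting field is Q(r, zeta_3). [Q(r):Q] = 3 and [Q(zeta_3):Q] = 2 with gcd = 1, so [Q(r, zeta_3):Q] = 3 * 2 = 6.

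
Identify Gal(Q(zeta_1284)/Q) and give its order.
|Gal(Q(zeta_1284)/Q)| = phi(1284) = 424; group ≅ (Z/1284Z)^* ≅ Z/2Z × Z/2Z × Z/106Z

The n-th cyclotomic polynomial Φ_1284(x) is the minimal polynomial of zeta_1284 over Q and has degree phi(1284) = 424. So Q(zeta_1284) is a degree-424 Galois extension with Galois group (Z/1284Z)^*. By CRT, (Z/1284Z)^* ≅ (Z/4Z)^* × (Z/3Z)^* × (Z/107Z)^*. Each prime-power unit group is (Z/4Z)^* ≅ Z/2Z; (Z/3Z)^* ≅ Z/2Z; (Z/107Z)^* ≅ Z/106Z. Hence Gal(Q(zeta_1284)/Q) ≅ Z/2Z × Z/2Z × Z/106Z.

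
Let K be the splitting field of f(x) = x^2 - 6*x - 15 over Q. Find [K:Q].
[K:Q] = 2

The discriminant of x^2 + (-6)*x + (-15) is b^2 - 4c = 36 - (-60) = 96. Since 96 is not a perfect square in Q, the polynomial is irreducible over Q. Its two roots generate a degree-2 extension, so [K:Q] = 2.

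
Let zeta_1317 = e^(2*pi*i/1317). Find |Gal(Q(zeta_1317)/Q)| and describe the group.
|Gal(Q(zeta_1317)/Q)| = phi(1317) = 876; group ≅ (Z/1317Z)^* ≅ Z/2Z × Z/438Z

The n-th cyclotomic polynomial Φ_1317(x) is the minimal polynomial of zeta_1317 over Q and has degree phi(1317) = 876. So Q(zeta_1317) is a degree-876 Galois extension with Galois group (Z/1317Z)^*. By CRT, (Z/1317Z)^* ≅ (Z/3Z)^* × (Z/439Z)^*. Each prime-power unit group is (Z/3Z)^* ≅ Z/2Z; (Z/439Z)^* ≅ Z/438Z. Hence Gal(Q(zeta_1317)/Q) ≅ Z/2Z × Z/438Z.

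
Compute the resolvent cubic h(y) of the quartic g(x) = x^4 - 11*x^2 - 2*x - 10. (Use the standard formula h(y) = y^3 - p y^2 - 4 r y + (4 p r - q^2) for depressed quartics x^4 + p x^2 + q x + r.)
h(y) = y^3 + 11*y^2 + 40*y + 436

Identify coefficients: p = -11, q = -2, r = -10.
Plug into h(y) = y^3 - p y^2 - 4 r y + (4 p r - q^2):
  h(y) = y^3 - (-11) y^2 - 4*(-10) y + (4*(-11)*(-10) - (-2)^2)
       = y^3 + (11) y^2 + (40) y + (436).
Simplifying: h(y) = y^3 + 11*y^2 + 40*y + 436.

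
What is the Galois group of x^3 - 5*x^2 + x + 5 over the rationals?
Gal(K/Q) = S_3 (symmetric group of order 6)

Compute the discriminant of x^3 + (-5)*x^2 + (1)*x + (5): Δ = 1396. Since Δ is not a rational square, the Galois group is not contained in A_3; it must be the full S_3 (irreducibility of the cubic rules out anything smaller).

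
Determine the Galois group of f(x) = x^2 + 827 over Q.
Gal(K/Q) = Z/2Z (cyclic of order 2)

x^2 + 827 is irreducible over Q since -827 is not a rational square. The splitting field Q(sqrt(-827)) has degree 2 over Q, and its unique nontrivial automorphism is sqrt(-827) ↦ -sqrt(-827). Hence Gal(Q(sqrt(-827))/Q) = Z/2Z.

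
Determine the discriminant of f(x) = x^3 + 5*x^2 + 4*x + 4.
Δ = -848

For x^3 + a x^2 + b x + c the discriminant is Δ = 18 a b c - 4 a^3 c + a^2 b^2 - 4 b^3 - 27 c^2.
Plug a = 5, b = 4, c = 4:
  18*(5)*(4)*(4) - 4*(5)^3*(4) + (5)^2*(4)^2 - 4*(4)^3 - 27*(4)^2
  = 1440 + (-2000) + 400 + (-256) + (-432)
  = -848.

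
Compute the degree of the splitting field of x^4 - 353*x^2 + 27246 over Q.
[K:Q] = 4

f factors as (x^2 - 114)(x^2 - 239); the splitting field is K = Q(sqrt(114), sqrt(239)). Since 114, 239, and 27246 are all non-squares in Q, the three subfields Q(sqrt(114)), Q(sqrt(239)), Q(sqrt(27246)) are distinct degree-2 extensions, so [K:Q] = 4 (Klein four Galois group).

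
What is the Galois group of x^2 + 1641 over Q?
Gal(K/Q) = Z/2Z (cyclic of order 2)

x^2 + 1641 is irreducible over Q since -1641 is not a rational square. The splitting field Q(sqrt(-1641)) has degree 2 over Q, and its unique nontrivial automorphism is sqrt(-1641) ↦ -sqrt(-1641). Hence Gal(Q(sqrt(-1641))/Q) = Z/2Z.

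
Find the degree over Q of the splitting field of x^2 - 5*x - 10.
[K:Q] = 2

The discriminant of x^2 + (-5)*x + (-10) is b^2 - 4c = 25 - (-40) = 65. Since 65 is not a perfect square in Q, the polynomial is irreducible over Q. Its two roots generate a degree-2 extension, so [K:Q] = 2.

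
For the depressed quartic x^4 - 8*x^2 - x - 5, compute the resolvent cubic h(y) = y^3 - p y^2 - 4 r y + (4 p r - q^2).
h(y) = y^3 + 8*y^2 + 20*y + 159

Identify coefficients: p = -8, q = -1, r = -5.
Plug into h(y) = y^3 - p y^2 - 4 r y + (4 p r - q^2):
  h(y) = y^3 - (-8) y^2 - 4*(-5) y + (4*(-8)*(-5) - (-1)^2)
       = y^3 + (8) y^2 + (20) y + (159).
Simplifying: h(y) = y^3 + 8*y^2 + 20*y + 159.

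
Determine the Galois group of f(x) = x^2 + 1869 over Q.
Gal(K/Q) = Z/2Z (cyclic of order 2)

x^2 + 1869 is irreducible over Q since -1869 is not a rational square. The splitting field Q(sqrt(-1869)) has degree 2 over Q, and its unique nontrivial automorphism is sqrt(-1869) ↦ -sqrt(-1869). Hence Gal(Q(sqrt(-1869))/Q) = Z/2Z.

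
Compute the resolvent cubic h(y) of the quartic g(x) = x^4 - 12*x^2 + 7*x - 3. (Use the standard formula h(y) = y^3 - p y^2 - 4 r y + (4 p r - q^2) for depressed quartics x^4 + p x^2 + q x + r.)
h(y) = y^3 + 12*y^2 + 12*y + 95

Identify coefficients: p = -12, q = 7, r = -3.
Plug into h(y) = y^3 - p y^2 - 4 r y + (4 p r - q^2):
  h(y) = y^3 - (-12) y^2 - 4*(-3) y + (4*(-12)*(-3) - (7)^2)
       = y^3 + (12) y^2 + (12) y + (95).
Simplifying: h(y) = y^3 + 12*y^2 + 12*y + 95.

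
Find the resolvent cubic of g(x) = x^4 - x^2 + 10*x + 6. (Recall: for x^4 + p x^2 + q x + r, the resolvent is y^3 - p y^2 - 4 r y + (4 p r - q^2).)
h(y) = y^3 + y^2 - 24*y - 124

Identify coefficients: p = -1, q = 10, r = 6.
Plug into h(y) = y^3 - p y^2 - 4 r y + (4 p r - q^2):
  h(y) = y^3 - (-1) y^2 - 4*(6) y + (4*(-1)*(6) - (10)^2)
       = y^3 + (1) y^2 + (-24) y + (-124).
Simplifying: h(y) = y^3 + y^2 - 24*y - 124.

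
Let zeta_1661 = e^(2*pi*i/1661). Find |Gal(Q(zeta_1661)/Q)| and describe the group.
|Gal(Q(zeta_1661)/Q)| = phi(1661) = 1500; group ≅ (Z/1661Z)^* ≅ Z/10Z × Z/150Z

The n-th cyclotomic polynomial Φ_1661(x) is the minimal polynomial of zeta_1661 over Q and has degree phi(1661) = 1500. So Q(zeta_1661) is a degree-1500 Galois extension with Galois group (Z/1661Z)^*. By CRT, (Z/1661Z)^* ≅ (Z/11Z)^* × (Z/151Z)^*. Each prime-power unit group is (Z/11Z)^* ≅ Z/10Z; (Z/151Z)^* ≅ Z/150Z. Hence Gal(Q(zeta_1661)/Q) ≅ Z/10Z × Z/150Z.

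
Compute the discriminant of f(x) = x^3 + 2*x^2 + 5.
Δ = -835

For x^3 + a x^2 + b x + c the discriminant is Δ = 18 a b c - 4 a^3 c + a^2 b^2 - 4 b^3 - 27 c^2.
Plug a = 2, b = 0, c = 5:
  18*(2)*(0)*(5) - 4*(2)^3*(5) + (2)^2*(0)^2 - 4*(0)^3 - 27*(5)^2
  = 0 + (-160) + 0 + (0) + (-675)
  = -835.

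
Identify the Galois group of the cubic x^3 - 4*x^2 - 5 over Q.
Gal(K/Q) = S_3 (symmetric group of order 6)

Compute the discriminant of x^3 + (-4)*x^2 + (0)*x + (-5): Δ = -1955. Since Δ is not a rational square, the Galois group is not contained in A_3; it must be the full S_3 (irreducibility of the cubic rules out anything smaller).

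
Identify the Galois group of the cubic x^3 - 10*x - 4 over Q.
Gal(K/Q) = S_3 (symmetric group of order 6)

Compute the discriminant of x^3 + (0)*x^2 + (-10)*x + (-4): Δ = 3568. Since Δ is not a rational square, the Galois group is not contained in A_3; it must be the full S_3 (irreducibility of the cubic rules out anything smaller).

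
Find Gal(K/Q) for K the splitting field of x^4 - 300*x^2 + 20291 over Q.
Gal(K/Q) = V_4 (Klein four-group, Z/2Z × Z/2Z)

f factors as (x^2 - 103)(x^2 - 197), so the splitting field is K = Q(sqrt(103), sqrt(197)). The elements 103, 197, 20291 are all non-squares in Q, so sqrt(103) and sqrt(197) generate independent quadratic extensions. Thus [K:Q] = 4 and Gal(K/Q) is generated by the two order-2 automorphisms sqrt(103) ↦ -sqrt(103) and sqrt(197) ↦ -sqrt(197), giving V_4.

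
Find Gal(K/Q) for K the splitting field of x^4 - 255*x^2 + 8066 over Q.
Gal(K/Q) = V_4 (Klein four-group, Z/2Z × Z/2Z)

f factors as (x^2 - 218)(x^2 - 37), so the splitting field is K = Q(sqrt(218), sqrt(37)). The elements 218, 37, 8066 are all non-squares in Q, so sqrt(218) and sqrt(37) generate independent quadratic extensions. Thus [K:Q] = 4 and Gal(K/Q) is generated by the two order-2 automorphisms sqrt(218) ↦ -sqrt(218) and sqrt(37) ↦ -sqrt(37), giving V_4.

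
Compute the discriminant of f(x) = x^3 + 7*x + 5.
Δ = -2047

For a depressed cubic x^3 + p x + q the discriminant is Δ = -4 p^3 - 27 q^2 = -4*(7)^3 - 27*(5)^2 = -1372 - 675 = -2047.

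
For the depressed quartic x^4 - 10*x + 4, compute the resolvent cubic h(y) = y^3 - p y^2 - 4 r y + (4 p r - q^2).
h(y) = y^3 - 16*y - 100

Identify coefficients: p = 0, q = -10, r = 4.
Plug into h(y) = y^3 - p y^2 - 4 r y + (4 p r - q^2):
  h(y) = y^3 - (0) y^2 - 4*(4) y + (4*(0)*(4) - (-10)^2)
       = y^3 + (0) y^2 + (-16) y + (-100).
Simplifying: h(y) = y^3 - 16*y - 100.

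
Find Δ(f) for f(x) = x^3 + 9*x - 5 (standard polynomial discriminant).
Δ = -3591

For a depressed cubic x^3 + p x + q the discriminant is Δ = -4 p^3 - 27 q^2 = -4*(9)^3 - 27*(-5)^2 = -2916 - 675 = -3591.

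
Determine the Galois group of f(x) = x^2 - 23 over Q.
Gal(K/Q) = Z/2Z (cyclic of order 2)

x^2 - 23 is irreducible over Q since 23 is not a rational square. The splitting field Q(sqrt(23)) has degree 2 over Q, and its unique nontrivial automorphism is sqrt(23) ↦ -sqrt(23). Hence Gal(Q(sqrt(23))/Q) = Z/2Z.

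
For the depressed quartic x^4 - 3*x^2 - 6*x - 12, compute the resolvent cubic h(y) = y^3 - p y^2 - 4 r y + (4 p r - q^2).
h(y) = y^3 + 3*y^2 + 48*y + 108

Identify coefficients: p = -3, q = -6, r = -12.
Plug into h(y) = y^3 - p y^2 - 4 r y + (4 p r - q^2):
  h(y) = y^3 - (-3) y^2 - 4*(-12) y + (4*(-3)*(-12) - (-6)^2)
       = y^3 + (3) y^2 + (48) y + (108).
Simplifying: h(y) = y^3 + 3*y^2 + 48*y + 108.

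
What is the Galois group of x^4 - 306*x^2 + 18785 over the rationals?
Gal(K/Q) = V_4 (Klein four-group, Z/2Z × Z/2Z)

f factors as (x^2 - 85)(x^2 - 221), so the splitting field is K = Q(sqrt(85), sqrt(221)). The elements 85, 221, 18785 are all non-squares in Q, so sqrt(85) and sqrt(221) generate independent quadratic extensions. Thus [K:Q] = 4 and Gal(K/Q) is generated by the two order-2 automorphisms sqrt(85) ↦ -sqrt(85) and sqrt(221) ↦ -sqrt(221), giving V_4.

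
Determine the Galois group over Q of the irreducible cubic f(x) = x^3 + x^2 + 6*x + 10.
Gal(K/Q) = S_3 (symmetric group of order 6)

Compute the discriminant of x^3 + (1)*x^2 + (6)*x + (10): Δ = -2488. Since Δ is not a rational square, the Galois group is not contained in A_3; it must be the full S_3 (irreducibility of the cubic rules out anything smaller).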